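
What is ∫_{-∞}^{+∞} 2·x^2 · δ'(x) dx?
0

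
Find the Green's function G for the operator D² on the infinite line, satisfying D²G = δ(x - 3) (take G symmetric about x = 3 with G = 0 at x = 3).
\frac{|x - 3|}{2}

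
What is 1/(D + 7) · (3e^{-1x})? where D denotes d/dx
\frac{e^{- x}}{2}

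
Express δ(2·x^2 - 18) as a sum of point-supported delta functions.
\frac{\delta(x - 3) + \delta(x + 3)}{12}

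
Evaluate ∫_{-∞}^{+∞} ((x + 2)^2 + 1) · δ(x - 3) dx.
26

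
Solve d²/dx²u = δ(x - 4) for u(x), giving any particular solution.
\frac{|x - 4|}{2}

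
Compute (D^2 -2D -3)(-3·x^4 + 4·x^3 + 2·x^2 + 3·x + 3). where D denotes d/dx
9 x^{4} + 12 x^{3} - 66 x^{2} + 7 x - 11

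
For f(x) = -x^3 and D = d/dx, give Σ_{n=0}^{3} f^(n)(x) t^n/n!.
- t^{3} - 3 t^{2} x - 3 t x^{2} - x^{3}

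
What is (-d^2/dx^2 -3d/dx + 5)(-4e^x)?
- 4 e^{x}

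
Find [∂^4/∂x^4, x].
4\frac{d^{3}}{dx^{3}}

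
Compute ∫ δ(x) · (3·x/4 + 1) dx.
1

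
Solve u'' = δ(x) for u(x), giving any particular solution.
\frac{|x|}{2}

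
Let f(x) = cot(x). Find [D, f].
- \frac{1}{\sin^{2}{\left(x \right)}}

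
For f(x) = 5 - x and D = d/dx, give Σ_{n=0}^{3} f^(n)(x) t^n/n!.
- t - x + 5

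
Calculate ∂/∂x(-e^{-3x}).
3 e^{- 3 x}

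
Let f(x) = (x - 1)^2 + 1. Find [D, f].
2 x - 2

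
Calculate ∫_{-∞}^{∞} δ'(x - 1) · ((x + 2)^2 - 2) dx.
-6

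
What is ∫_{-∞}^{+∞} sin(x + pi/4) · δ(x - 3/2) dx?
\sin{\left(\frac{\pi}{4} + \frac{3}{2} \right)}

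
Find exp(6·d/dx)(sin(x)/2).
\frac{\sin{\left(x + 6 \right)}}{2}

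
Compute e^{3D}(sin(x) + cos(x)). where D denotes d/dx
\sqrt{2} \sin{\left(x + \frac{\pi}{4} + 3 \right)}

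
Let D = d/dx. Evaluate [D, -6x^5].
- 30 x^{4}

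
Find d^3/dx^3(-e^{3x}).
- 27 e^{3 x}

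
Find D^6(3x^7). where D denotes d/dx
15120 x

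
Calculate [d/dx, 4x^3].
12 x^{2}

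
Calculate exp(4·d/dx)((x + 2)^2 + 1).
x^{2} + 12 x + 37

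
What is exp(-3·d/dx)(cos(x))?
\cos{\left(x - 3 \right)}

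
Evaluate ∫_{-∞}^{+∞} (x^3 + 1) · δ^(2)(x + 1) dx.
-6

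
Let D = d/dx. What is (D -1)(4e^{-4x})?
- 20 e^{- 4 x}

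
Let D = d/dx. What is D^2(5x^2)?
10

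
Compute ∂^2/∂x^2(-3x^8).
- 168 x^{6}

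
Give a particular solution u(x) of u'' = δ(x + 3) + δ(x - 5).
\frac{|x + 3|}{2} + \frac{|x - 5|}{2}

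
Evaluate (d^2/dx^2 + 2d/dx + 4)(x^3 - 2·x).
4 x^{3} + 6 x^{2} - 2 x - 4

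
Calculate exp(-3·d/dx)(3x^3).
3 x^{3} - 27 x^{2} + 81 x - 81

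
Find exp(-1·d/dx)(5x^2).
5 x^{2} - 10 x + 5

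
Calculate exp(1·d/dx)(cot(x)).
\cot{\left(x + 1 \right)}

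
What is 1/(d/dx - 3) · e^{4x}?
e^{4 x}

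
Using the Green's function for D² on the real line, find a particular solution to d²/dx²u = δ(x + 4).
\frac{|x + 4|}{2}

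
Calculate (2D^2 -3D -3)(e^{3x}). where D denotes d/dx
6 e^{3 x}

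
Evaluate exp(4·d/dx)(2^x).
2^{x + 4}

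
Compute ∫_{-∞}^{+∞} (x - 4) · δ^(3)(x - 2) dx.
0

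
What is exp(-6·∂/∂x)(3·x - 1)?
3 x - 19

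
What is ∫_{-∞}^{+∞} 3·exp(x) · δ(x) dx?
3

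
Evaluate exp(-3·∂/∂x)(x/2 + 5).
\frac{x}{2} + \frac{7}{2}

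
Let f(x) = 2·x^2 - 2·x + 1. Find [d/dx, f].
4 x - 2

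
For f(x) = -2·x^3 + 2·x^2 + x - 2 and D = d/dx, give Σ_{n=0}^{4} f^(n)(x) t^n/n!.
- 2 t^{3} + t^{2} \left(2 - 6 x\right) + t \left(- 6 x^{2} + 4 x + 1\right) - 2 x^{3} + 2 x^{2} + x - 2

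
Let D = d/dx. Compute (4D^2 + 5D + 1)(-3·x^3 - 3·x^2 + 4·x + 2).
- 3 x^{3} - 48 x^{2} - 98 x - 2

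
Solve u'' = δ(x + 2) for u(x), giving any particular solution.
\frac{|x + 2|}{2}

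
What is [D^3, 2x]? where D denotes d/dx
6D^{2}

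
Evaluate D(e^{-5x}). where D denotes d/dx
- 5 e^{- 5 x}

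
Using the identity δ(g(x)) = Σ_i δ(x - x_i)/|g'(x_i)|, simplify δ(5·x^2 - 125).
\frac{\delta(x - 5) + \delta(x + 5)}{50}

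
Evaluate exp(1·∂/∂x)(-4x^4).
- 4 x^{4} - 16 x^{3} - 24 x^{2} - 16 x - 4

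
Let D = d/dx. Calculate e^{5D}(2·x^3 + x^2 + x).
2 x^{3} + 31 x^{2} + 161 x + 280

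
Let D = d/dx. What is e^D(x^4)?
x^{4} + 4 x^{3} + 6 x^{2} + 4 x + 1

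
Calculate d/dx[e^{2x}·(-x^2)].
2 x \left(- x - 1\right) e^{2 x}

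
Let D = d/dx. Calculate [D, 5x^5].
25 x^{4}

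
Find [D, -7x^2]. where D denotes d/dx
- 14 x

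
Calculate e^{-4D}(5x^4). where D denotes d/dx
5 x^{4} - 80 x^{3} + 480 x^{2} - 1280 x + 1280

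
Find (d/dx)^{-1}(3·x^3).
\frac{3 x^{4}}{4}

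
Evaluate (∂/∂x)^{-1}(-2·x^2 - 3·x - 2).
- \frac{2 x^{3}}{3} - \frac{3 x^{2}}{2} - 2 x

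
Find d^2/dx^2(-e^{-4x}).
- 16 e^{- 4 x}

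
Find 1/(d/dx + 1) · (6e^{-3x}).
- 3 e^{- 3 x}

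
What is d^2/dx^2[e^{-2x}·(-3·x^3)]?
6 x \left(- 2 x^{2} + 6 x - 3\right) e^{- 2 x}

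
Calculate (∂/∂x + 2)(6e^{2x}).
24 e^{2 x}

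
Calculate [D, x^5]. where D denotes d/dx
5 x^{4}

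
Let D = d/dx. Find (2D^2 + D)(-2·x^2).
- 4 x - 8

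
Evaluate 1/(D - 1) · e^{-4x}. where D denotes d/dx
- \frac{e^{- 4 x}}{5}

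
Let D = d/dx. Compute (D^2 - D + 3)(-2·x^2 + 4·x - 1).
- 6 x^{2} + 16 x - 11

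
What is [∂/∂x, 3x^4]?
12 x^{3}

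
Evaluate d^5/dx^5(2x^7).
5040 x^{2}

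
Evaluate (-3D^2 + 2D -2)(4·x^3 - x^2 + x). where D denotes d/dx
- 8 x^{3} + 26 x^{2} - 78 x + 8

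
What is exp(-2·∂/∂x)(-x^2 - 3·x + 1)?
- x^{2} + x + 3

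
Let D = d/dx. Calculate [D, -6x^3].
- 18 x^{2}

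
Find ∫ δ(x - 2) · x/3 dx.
\frac{2}{3}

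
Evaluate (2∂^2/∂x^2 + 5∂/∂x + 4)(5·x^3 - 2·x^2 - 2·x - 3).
20 x^{3} + 67 x^{2} + 32 x - 30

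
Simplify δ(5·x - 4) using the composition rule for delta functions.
\frac{\delta(x - 4/5)}{5}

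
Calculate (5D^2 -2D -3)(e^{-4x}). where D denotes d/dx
85 e^{- 4 x}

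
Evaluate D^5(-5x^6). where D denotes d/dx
- 3600 x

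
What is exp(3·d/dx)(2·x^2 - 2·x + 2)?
2 x^{2} + 10 x + 14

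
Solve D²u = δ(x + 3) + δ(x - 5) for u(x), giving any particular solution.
\frac{|x + 3|}{2} + \frac{|x - 5|}{2}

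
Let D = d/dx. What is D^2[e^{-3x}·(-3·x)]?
9 \left(2 - 3 x\right) e^{- 3 x}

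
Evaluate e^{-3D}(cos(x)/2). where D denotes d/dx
\frac{\cos{\left(x - 3 \right)}}{2}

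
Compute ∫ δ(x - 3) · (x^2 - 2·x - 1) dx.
2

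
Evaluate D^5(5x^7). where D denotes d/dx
12600 x^{2}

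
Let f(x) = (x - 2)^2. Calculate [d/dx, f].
2 x - 4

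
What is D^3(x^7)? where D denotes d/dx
210 x^{4}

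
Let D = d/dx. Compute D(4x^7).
28 x^{6}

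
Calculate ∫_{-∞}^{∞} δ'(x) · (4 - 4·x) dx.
4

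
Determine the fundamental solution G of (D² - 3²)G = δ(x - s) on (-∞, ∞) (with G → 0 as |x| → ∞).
-\frac{e^{-3|x-s|}}{6}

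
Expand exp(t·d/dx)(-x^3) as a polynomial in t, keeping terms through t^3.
- t^{3} - 3 t^{2} x - 3 t x^{2} - x^{3}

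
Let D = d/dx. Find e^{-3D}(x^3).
x^{3} - 9 x^{2} + 27 x - 27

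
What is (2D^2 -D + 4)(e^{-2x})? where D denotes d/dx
14 e^{- 2 x}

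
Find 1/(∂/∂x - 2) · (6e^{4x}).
3 e^{4 x}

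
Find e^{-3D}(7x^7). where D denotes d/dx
7 x^{7} - 147 x^{6} + 1323 x^{5} - 6615 x^{4} + 19845 x^{3} - 35721 x^{2} + 35721 x - 15309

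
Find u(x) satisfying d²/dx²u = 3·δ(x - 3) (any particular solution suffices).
\frac{3|x - 3|}{2}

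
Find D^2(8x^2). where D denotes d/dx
16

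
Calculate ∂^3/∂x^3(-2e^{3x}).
- 54 e^{3 x}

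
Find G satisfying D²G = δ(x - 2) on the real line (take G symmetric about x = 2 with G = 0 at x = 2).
\frac{|x - 2|}{2}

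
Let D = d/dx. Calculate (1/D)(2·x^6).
\frac{2 x^{7}}{7}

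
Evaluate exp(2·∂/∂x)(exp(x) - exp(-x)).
2 \sinh{\left(x + 2 \right)}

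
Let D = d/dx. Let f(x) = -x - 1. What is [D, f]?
-1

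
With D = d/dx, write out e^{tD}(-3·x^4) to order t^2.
3 x^{2} \left(- 6 t^{2} - 4 t x - x^{2}\right)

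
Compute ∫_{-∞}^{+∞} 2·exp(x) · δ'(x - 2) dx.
- 2 e^{2}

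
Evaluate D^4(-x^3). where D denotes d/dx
0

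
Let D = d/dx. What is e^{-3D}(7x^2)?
7 x^{2} - 42 x + 63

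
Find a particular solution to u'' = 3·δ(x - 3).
\frac{3|x - 3|}{2}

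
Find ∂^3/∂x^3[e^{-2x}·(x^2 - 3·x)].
8 \left(- x^{2} + 6 x - 6\right) e^{- 2 x}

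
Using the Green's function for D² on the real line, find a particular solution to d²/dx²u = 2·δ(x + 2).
|x + 2|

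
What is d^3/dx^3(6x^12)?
7920 x^{9}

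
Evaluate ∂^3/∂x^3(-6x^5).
- 360 x^{2}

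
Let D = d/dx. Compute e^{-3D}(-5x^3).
- 5 x^{3} + 45 x^{2} - 135 x + 135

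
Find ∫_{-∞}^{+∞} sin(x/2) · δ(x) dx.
0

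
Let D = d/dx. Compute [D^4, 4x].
16D^{3}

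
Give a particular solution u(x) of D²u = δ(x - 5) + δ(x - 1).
\frac{|x - 5|}{2} + \frac{|x - 1|}{2}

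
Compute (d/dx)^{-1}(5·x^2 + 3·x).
\frac{5 x^{3}}{3} + \frac{3 x^{2}}{2}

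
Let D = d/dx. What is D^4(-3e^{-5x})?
- 1875 e^{- 5 x}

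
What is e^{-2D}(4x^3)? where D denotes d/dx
4 x^{3} - 24 x^{2} + 48 x - 32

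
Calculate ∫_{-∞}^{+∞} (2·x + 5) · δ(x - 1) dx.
7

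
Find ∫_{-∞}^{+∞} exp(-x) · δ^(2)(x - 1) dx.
e^{-1}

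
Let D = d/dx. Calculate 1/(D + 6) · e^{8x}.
\frac{e^{8 x}}{14}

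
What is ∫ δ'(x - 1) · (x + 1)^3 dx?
-12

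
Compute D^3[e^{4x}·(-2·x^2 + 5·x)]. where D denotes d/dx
\left(- 128 x^{2} + 128 x + 192\right) e^{4 x}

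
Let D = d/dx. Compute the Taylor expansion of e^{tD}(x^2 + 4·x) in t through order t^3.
t^{2} + 2 t \left(x + 2\right) + x^{2} + 4 x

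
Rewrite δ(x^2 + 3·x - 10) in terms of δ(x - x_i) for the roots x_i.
\frac{\delta(x - 2) + \delta(x + 5)}{7}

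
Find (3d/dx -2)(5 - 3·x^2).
6 x^{2} - 18 x - 10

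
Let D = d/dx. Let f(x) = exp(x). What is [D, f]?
e^{x}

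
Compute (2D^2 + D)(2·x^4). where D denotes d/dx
8 x^{2} \left(x + 6\right)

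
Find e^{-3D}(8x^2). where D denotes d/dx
8 x^{2} - 48 x + 72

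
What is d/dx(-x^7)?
- 7 x^{6}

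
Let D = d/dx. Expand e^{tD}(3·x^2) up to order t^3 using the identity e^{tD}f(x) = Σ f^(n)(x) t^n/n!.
3 t^{2} + 6 t x + 3 x^{2}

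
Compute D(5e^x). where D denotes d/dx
5 e^{x}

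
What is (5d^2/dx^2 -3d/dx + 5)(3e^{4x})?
219 e^{4 x}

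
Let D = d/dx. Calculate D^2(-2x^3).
- 12 x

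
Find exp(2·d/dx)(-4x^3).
- 4 x^{3} - 24 x^{2} - 48 x - 32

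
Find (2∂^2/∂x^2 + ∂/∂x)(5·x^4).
20 x^{2} \left(x + 6\right)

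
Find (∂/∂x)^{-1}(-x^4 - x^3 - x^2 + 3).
- \frac{x^{5}}{5} - \frac{x^{4}}{4} - \frac{x^{3}}{3} + 3 x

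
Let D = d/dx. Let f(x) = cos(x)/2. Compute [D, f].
- \frac{\sin{\left(x \right)}}{2}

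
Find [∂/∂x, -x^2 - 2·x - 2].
- 2 x - 2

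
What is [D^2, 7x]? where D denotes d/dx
14D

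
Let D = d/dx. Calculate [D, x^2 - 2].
2 x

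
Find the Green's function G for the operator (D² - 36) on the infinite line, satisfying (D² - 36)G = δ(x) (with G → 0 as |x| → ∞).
-\frac{e^{-6|x|}}{12}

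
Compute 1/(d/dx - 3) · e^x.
- \frac{e^{x}}{2}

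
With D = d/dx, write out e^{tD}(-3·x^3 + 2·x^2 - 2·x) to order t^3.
- 3 t^{3} - t^{2} \left(9 x - 2\right) - t \left(9 x^{2} - 4 x + 2\right) - 3 x^{3} + 2 x^{2} - 2 x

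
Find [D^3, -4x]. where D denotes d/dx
-12D^{2}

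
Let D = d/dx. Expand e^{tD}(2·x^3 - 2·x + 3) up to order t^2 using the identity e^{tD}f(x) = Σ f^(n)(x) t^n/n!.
6 t^{2} x + 2 t \left(3 x^{2} - 1\right) + 2 x^{3} - 2 x + 3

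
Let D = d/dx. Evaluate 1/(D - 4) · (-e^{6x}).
- \frac{e^{6 x}}{2}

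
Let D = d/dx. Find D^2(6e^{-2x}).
24 e^{- 2 x}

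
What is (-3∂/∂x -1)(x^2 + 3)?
- x^{2} - 6 x - 3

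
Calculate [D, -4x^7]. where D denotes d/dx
- 28 x^{6}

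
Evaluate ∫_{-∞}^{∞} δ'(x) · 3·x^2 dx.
0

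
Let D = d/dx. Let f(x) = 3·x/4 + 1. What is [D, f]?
\frac{3}{4}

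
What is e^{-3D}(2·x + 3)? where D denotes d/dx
2 x - 3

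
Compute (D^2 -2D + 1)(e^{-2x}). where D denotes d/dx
9 e^{- 2 x}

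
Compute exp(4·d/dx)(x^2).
x^{2} + 8 x + 16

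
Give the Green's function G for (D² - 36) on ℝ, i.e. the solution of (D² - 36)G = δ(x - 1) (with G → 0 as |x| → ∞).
-\frac{e^{-6|x - 1|}}{12}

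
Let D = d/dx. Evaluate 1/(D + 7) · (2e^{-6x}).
2 e^{- 6 x}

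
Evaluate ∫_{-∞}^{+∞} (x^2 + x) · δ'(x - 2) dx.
-5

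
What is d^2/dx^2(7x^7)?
294 x^{5}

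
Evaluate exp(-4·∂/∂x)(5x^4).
5 x^{4} - 80 x^{3} + 480 x^{2} - 1280 x + 1280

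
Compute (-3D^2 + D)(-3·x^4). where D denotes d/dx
12 x^{2} \left(9 - x\right)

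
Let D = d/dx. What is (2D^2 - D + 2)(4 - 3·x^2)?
- 6 x^{2} + 6 x - 4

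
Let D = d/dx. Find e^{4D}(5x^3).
5 x^{3} + 60 x^{2} + 240 x + 320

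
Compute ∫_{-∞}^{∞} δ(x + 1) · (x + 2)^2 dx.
1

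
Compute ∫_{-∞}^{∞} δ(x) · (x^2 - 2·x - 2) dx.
-2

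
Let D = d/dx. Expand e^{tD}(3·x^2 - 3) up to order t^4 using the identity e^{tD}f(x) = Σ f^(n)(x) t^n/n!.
3 t^{2} + 6 t x + 3 x^{2} - 3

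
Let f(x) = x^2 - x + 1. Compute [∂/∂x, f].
2 x - 1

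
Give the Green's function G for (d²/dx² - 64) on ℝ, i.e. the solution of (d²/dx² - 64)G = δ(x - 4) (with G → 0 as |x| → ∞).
-\frac{e^{-8|x - 4|}}{16}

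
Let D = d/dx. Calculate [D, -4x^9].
- 36 x^{8}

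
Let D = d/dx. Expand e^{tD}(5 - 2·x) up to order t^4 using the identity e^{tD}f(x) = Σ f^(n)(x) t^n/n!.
- 2 t - 2 x + 5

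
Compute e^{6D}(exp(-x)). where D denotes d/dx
e^{- x - 6}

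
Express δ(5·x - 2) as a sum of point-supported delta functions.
\frac{\delta(x - 2/5)}{5}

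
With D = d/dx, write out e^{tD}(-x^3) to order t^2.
x \left(- 3 t^{2} - 3 t x - x^{2}\right)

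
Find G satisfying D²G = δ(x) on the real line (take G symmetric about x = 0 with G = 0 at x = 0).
\frac{|x|}{2}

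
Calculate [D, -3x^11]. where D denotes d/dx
- 33 x^{10}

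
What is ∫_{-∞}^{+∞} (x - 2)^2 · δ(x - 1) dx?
1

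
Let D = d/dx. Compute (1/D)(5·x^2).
\frac{5 x^{3}}{3}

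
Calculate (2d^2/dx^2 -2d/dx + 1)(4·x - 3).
4 x - 11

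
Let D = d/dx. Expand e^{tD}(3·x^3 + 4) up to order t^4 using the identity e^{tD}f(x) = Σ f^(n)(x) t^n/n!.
3 t^{3} + 9 t^{2} x + 9 t x^{2} + 3 x^{3} + 4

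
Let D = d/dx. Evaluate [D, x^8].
8 x^{7}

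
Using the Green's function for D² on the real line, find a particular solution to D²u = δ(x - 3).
\frac{|x - 3|}{2}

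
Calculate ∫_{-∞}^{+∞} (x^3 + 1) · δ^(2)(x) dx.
0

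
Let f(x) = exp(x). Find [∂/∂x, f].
e^{x}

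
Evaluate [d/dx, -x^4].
- 4 x^{3}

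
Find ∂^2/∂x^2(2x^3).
12 x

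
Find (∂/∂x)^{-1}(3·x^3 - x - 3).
\frac{3 x^{4}}{4} - \frac{x^{2}}{2} - 3 x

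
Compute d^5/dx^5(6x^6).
4320 x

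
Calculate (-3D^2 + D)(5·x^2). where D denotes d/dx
10 x - 30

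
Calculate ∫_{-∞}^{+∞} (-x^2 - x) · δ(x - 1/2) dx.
- \frac{3}{4}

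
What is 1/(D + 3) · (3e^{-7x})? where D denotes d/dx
- \frac{3 e^{- 7 x}}{4}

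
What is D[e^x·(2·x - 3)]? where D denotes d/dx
\left(2 x - 1\right) e^{x}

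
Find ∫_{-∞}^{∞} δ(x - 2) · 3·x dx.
6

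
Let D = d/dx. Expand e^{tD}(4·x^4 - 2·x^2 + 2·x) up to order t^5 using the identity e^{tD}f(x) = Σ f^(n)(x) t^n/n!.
4 t^{4} + 16 t^{3} x + 2 t^{2} \left(12 x^{2} - 1\right) + 2 t \left(8 x^{3} - 2 x + 1\right) + 4 x^{4} - 2 x^{2} + 2 x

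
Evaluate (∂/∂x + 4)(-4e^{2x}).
- 24 e^{2 x}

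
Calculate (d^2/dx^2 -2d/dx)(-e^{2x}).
0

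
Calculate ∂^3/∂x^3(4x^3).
24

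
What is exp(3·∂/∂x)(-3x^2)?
- 3 x^{2} - 18 x - 27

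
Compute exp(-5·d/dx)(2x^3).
2 x^{3} - 30 x^{2} + 150 x - 250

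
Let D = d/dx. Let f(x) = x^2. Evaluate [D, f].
2 x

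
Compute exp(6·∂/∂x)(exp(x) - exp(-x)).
2 \sinh{\left(x + 6 \right)}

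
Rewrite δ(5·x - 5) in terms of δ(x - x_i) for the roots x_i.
\frac{\delta(x - 1)}{5}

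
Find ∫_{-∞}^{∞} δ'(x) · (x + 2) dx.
-1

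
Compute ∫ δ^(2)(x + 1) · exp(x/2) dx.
\frac{1}{4 e^{\frac{1}{2}}}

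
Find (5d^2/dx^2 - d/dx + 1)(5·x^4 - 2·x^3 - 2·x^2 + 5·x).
5 x^{4} - 22 x^{3} + 304 x^{2} - 51 x - 25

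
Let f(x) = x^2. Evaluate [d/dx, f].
2 x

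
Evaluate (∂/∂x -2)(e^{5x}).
3 e^{5 x}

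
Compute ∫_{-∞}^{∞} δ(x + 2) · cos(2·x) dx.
\cos{\left(4 \right)}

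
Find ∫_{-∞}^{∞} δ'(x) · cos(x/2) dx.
0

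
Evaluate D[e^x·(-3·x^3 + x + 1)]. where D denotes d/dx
\left(- 3 x^{3} - 9 x^{2} + x + 2\right) e^{x}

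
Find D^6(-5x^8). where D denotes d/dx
- 100800 x^{2}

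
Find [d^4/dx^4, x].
4\frac{d^{3}}{dx^{3}}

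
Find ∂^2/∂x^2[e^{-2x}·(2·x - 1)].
4 \left(2 x - 3\right) e^{- 2 x}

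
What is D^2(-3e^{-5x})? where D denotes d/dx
- 75 e^{- 5 x}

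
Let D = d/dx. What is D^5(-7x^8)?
- 47040 x^{3}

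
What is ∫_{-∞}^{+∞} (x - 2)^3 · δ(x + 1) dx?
-27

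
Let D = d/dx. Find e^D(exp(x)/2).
\frac{e^{x + 1}}{2}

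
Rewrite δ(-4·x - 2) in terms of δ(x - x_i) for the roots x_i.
\frac{\delta(x + 1/2)}{4}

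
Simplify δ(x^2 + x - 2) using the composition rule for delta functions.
\frac{\delta(x - 1) + \delta(x + 2)}{3}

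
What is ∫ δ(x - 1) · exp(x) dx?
e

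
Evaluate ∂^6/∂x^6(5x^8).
100800 x^{2}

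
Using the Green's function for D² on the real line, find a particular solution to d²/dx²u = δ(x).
\frac{|x|}{2}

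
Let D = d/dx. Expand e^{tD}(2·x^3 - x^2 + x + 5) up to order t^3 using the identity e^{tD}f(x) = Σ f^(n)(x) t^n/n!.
2 t^{3} + t^{2} \left(6 x - 1\right) + t \left(6 x^{2} - 2 x + 1\right) + 2 x^{3} - x^{2} + x + 5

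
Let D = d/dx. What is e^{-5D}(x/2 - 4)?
\frac{x}{2} - \frac{13}{2}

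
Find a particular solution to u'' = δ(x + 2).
\frac{|x + 2|}{2}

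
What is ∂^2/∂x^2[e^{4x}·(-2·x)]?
\left(- 32 x - 16\right) e^{4 x}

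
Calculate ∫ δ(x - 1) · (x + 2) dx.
3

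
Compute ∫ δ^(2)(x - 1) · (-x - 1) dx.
0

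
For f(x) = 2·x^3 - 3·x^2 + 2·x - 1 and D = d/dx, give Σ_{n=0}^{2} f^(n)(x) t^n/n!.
t^{2} \left(6 x - 3\right) + 2 t \left(3 x^{2} - 3 x + 1\right) + 2 x^{3} - 3 x^{2} + 2 x - 1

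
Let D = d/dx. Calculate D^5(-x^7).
- 2520 x^{2}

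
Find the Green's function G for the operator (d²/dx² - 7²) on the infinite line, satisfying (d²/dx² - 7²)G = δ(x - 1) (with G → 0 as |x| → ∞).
-\frac{e^{-7|x - 1|}}{14}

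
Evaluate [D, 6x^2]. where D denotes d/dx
12 x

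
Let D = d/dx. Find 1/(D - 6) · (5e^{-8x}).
- \frac{5 e^{- 8 x}}{14}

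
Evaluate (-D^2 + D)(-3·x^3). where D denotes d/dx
9 x \left(2 - x\right)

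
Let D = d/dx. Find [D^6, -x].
-6D^{5}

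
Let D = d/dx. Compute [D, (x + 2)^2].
2 x + 4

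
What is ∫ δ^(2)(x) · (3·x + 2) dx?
0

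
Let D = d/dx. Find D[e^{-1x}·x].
\left(1 - x\right) e^{- x}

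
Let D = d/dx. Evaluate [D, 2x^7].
14 x^{6}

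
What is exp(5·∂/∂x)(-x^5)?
- x^{5} - 25 x^{4} - 250 x^{3} - 1250 x^{2} - 3125 x - 3125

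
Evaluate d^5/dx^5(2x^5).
240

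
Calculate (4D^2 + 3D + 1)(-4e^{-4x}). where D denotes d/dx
- 212 e^{- 4 x}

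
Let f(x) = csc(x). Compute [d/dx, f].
- \cot{\left(x \right)} \csc{\left(x \right)}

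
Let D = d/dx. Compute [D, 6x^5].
30 x^{4}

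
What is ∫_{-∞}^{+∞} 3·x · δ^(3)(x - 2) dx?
0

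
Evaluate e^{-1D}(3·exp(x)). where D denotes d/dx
3 e^{x - 1}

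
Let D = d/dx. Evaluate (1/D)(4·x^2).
\frac{4 x^{3}}{3}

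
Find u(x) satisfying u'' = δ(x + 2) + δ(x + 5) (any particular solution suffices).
\frac{|x + 2|}{2} + \frac{|x + 5|}{2}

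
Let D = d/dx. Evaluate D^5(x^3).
0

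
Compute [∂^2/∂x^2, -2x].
-4\frac{d}{dx}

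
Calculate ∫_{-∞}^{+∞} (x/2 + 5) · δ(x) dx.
5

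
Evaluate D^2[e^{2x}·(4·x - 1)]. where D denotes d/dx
\left(16 x + 12\right) e^{2 x}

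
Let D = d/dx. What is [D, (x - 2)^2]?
2 x - 4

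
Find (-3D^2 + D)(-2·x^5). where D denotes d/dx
10 x^{3} \left(12 - x\right)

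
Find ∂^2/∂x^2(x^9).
72 x^{7}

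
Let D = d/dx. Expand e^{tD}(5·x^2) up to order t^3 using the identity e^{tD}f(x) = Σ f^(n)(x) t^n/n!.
5 t^{2} + 10 t x + 5 x^{2}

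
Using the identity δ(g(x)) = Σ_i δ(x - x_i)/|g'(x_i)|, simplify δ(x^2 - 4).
\frac{\delta(x - 2) + \delta(x + 2)}{4}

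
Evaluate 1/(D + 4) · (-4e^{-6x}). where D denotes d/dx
2 e^{- 6 x}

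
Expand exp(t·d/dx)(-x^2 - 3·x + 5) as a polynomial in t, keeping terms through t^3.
- t^{2} - t \left(2 x + 3\right) - x^{2} - 3 x + 5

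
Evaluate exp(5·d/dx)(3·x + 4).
3 x + 19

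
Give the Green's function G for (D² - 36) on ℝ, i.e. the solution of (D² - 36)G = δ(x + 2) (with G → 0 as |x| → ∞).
-\frac{e^{-6|x + 2|}}{12}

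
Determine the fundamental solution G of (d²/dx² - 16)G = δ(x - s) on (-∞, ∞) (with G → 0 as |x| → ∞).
-\frac{e^{-4|x-s|}}{8}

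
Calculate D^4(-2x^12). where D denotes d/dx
- 23760 x^{8}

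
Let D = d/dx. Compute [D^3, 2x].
6D^{2}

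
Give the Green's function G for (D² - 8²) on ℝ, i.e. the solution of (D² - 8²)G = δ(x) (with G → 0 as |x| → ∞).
-\frac{e^{-8|x|}}{16}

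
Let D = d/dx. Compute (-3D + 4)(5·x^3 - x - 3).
20 x^{3} - 45 x^{2} - 4 x - 9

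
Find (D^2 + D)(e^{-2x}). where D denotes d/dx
2 e^{- 2 x}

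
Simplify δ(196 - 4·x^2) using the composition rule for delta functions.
\frac{\delta(x - 7) + \delta(x + 7)}{56}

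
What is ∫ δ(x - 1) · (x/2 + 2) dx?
\frac{5}{2}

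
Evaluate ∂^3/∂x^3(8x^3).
48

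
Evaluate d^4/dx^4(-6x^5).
- 720 x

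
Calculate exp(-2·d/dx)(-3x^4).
- 3 x^{4} + 24 x^{3} - 72 x^{2} + 96 x - 48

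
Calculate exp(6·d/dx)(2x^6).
2 x^{6} + 72 x^{5} + 1080 x^{4} + 8640 x^{3} + 38880 x^{2} + 93312 x + 93312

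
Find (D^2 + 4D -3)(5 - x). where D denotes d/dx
3 x - 19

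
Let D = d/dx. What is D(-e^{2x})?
- 2 e^{2 x}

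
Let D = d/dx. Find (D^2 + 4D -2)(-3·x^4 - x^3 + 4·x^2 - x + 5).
6 x^{4} - 46 x^{3} - 56 x^{2} + 28 x - 6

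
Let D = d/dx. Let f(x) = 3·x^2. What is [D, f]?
6 x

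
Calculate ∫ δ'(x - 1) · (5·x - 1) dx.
-5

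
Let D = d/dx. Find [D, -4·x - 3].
-4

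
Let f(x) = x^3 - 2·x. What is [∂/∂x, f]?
3 x^{2} - 2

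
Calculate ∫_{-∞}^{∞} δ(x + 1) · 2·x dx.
-2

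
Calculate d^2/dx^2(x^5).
20 x^{3}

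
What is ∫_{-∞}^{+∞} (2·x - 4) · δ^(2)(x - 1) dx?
0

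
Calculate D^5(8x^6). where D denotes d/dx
5760 x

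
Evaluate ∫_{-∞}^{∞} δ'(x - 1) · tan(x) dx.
- \tan^{2}{\left(1 \right)} - 1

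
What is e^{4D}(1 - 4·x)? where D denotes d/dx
- 4 x - 15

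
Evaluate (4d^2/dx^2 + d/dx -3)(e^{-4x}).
57 e^{- 4 x}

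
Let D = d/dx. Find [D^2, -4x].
-8D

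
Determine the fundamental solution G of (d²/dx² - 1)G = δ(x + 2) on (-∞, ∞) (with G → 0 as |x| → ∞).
-\frac{e^{-|x + 2|}}{2}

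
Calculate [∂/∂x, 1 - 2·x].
-2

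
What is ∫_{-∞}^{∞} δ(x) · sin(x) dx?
0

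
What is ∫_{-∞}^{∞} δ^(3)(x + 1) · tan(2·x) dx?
- 48 \tan^{4}{\left(2 \right)} - 64 \tan^{2}{\left(2 \right)} - 16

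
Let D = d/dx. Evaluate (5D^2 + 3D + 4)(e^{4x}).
96 e^{4 x}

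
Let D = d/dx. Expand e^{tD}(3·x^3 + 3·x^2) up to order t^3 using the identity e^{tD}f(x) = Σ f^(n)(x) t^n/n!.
3 t^{3} + 3 t^{2} \left(3 x + 1\right) + 3 t x \left(3 x + 2\right) + 3 x^{3} + 3 x^{2}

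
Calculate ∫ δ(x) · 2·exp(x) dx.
2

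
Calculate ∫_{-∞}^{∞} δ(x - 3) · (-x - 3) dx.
-6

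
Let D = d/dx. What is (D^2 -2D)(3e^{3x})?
9 e^{3 x}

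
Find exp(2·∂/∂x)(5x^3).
5 x^{3} + 30 x^{2} + 60 x + 40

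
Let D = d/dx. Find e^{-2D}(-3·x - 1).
5 - 3 x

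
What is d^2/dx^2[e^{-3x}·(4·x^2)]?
4 \left(9 x^{2} - 12 x + 2\right) e^{- 3 x}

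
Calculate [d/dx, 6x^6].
36 x^{5}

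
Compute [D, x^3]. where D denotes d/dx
3 x^{2}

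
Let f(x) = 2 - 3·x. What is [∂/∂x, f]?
-3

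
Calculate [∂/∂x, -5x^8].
- 40 x^{7}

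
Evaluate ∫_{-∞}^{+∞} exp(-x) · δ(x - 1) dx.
e^{-1}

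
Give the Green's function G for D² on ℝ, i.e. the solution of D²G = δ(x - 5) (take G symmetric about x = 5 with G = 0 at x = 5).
\frac{|x - 5|}{2}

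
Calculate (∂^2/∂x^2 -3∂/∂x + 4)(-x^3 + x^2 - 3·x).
- 4 x^{3} + 13 x^{2} - 24 x + 11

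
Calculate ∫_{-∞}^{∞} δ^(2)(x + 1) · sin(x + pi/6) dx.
- \cos{\left(1 + \frac{\pi}{3} \right)}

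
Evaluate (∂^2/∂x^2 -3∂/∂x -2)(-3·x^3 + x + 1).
6 x^{3} + 27 x^{2} - 20 x - 5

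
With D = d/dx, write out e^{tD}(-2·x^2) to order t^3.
- 2 t^{2} - 4 t x - 2 x^{2}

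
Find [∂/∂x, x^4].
4 x^{3}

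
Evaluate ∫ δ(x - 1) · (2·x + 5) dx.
7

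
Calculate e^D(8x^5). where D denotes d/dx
8 x^{5} + 40 x^{4} + 80 x^{3} + 80 x^{2} + 40 x + 8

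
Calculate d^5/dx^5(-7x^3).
0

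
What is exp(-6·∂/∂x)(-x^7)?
- x^{7} + 42 x^{6} - 756 x^{5} + 7560 x^{4} - 45360 x^{3} + 163296 x^{2} - 326592 x + 279936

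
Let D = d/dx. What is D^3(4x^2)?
0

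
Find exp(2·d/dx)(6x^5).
6 x^{5} + 60 x^{4} + 240 x^{3} + 480 x^{2} + 480 x + 192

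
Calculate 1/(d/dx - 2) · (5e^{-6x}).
- \frac{5 e^{- 6 x}}{8}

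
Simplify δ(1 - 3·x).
\frac{\delta(x - 1/3)}{3}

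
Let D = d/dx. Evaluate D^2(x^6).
30 x^{4}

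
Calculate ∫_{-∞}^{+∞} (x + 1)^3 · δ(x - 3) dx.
64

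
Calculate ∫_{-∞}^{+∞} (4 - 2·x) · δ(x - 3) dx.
-2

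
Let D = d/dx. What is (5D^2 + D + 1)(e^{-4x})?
77 e^{- 4 x}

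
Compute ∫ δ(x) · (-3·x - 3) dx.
-3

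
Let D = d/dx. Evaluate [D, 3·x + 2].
3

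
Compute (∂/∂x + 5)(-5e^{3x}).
- 40 e^{3 x}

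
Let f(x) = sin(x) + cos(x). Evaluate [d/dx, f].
- \sin{\left(x \right)} + \cos{\left(x \right)}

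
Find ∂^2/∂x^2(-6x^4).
- 72 x^{2}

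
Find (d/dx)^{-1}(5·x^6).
\frac{5 x^{7}}{7}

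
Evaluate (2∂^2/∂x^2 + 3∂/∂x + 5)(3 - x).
12 - 5 x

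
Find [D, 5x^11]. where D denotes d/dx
55 x^{10}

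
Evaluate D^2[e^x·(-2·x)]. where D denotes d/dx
2 \left(- x - 2\right) e^{x}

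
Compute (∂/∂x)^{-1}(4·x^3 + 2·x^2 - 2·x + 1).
x^{4} + \frac{2 x^{3}}{3} - x^{2} + x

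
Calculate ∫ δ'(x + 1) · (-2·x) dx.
2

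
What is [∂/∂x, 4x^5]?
20 x^{4}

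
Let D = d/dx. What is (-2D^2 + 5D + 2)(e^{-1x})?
- 5 e^{- x}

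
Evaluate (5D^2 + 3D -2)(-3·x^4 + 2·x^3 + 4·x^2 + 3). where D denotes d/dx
6 x^{4} - 40 x^{3} - 170 x^{2} + 84 x + 34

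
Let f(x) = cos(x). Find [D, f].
- \sin{\left(x \right)}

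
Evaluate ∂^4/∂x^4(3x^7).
2520 x^{3}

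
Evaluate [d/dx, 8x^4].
32 x^{3}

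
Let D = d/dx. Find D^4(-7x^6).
- 2520 x^{2}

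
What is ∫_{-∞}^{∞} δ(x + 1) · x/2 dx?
- \frac{1}{2}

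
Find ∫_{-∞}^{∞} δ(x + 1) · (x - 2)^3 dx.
-27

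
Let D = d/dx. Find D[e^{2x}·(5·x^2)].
10 x \left(x + 1\right) e^{2 x}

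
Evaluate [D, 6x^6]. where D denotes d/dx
36 x^{5}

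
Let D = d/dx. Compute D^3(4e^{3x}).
108 e^{3 x}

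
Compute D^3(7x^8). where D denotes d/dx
2352 x^{5}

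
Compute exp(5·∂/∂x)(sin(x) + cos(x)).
\sqrt{2} \sin{\left(x + \frac{\pi}{4} + 5 \right)}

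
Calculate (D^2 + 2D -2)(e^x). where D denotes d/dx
e^{x}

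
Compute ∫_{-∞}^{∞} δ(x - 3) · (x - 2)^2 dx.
1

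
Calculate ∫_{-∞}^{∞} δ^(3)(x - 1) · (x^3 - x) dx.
-6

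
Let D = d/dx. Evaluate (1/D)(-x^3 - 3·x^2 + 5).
- \frac{x^{4}}{4} - x^{3} + 5 x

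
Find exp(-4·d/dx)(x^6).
x^{6} - 24 x^{5} + 240 x^{4} - 1280 x^{3} + 3840 x^{2} - 6144 x + 4096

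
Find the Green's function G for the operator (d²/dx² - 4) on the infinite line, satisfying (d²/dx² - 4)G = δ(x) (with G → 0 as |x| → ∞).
-\frac{e^{-2|x|}}{4}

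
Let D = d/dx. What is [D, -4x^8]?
- 32 x^{7}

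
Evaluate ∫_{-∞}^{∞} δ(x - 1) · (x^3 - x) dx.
0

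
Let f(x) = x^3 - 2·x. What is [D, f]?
3 x^{2} - 2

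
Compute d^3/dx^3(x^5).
60 x^{2}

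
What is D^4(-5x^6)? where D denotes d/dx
- 1800 x^{2}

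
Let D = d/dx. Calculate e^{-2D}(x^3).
x^{3} - 6 x^{2} + 12 x - 8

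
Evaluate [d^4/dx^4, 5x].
20\frac{d^{3}}{dx^{3}}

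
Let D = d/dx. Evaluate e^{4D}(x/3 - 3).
\frac{x}{3} - \frac{5}{3}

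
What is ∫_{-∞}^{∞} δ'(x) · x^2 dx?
0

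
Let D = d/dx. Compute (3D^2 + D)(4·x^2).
8 x + 24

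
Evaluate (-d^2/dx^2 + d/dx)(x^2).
2 x - 2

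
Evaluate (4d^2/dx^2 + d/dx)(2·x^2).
4 x + 16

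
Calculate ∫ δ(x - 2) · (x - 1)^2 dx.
1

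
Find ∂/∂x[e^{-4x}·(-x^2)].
2 x \left(2 x - 1\right) e^{- 4 x}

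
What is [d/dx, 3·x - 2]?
3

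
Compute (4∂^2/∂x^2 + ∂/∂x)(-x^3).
3 x \left(- x - 8\right)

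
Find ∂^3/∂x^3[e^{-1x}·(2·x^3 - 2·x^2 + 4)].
2 \left(- x^{3} + 10 x^{2} - 24 x + 10\right) e^{- x}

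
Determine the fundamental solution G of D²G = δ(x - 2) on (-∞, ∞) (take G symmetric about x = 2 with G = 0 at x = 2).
\frac{|x - 2|}{2}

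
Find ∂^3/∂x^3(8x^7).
1680 x^{4}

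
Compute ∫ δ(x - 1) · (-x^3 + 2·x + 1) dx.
2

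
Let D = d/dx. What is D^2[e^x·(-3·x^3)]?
- 3 x \left(x^{2} + 6 x + 6\right) e^{x}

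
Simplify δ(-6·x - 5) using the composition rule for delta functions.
\frac{\delta(x + 5/6)}{6}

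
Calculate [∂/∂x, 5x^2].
10 x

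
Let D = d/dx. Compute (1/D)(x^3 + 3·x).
\frac{x^{4}}{4} + \frac{3 x^{2}}{2}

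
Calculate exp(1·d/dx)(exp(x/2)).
e^{\frac{x}{2} + \frac{1}{2}}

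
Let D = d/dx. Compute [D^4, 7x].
28D^{3}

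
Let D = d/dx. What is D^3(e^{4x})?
64 e^{4 x}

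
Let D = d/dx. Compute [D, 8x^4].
32 x^{3}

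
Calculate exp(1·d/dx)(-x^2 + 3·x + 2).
- x^{2} + x + 4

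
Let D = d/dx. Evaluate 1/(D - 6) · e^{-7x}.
- \frac{e^{- 7 x}}{13}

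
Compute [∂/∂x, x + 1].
1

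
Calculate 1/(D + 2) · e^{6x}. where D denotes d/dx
\frac{e^{6 x}}{8}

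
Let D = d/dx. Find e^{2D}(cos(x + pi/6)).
\cos{\left(x + \frac{\pi}{6} + 2 \right)}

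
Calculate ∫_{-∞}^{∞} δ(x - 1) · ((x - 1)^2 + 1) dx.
1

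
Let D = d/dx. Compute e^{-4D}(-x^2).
- x^{2} + 8 x - 16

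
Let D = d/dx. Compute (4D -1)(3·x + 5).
7 - 3 x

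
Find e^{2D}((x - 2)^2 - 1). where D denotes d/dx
x^{2} - 1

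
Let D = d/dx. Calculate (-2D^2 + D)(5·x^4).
20 x^{2} \left(x - 6\right)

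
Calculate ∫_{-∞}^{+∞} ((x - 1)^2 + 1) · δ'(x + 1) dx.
4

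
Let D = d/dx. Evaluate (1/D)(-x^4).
- \frac{x^{5}}{5}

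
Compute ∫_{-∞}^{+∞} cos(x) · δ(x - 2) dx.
\cos{\left(2 \right)}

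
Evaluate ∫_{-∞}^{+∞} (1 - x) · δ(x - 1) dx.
0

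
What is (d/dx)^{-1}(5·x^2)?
\frac{5 x^{3}}{3}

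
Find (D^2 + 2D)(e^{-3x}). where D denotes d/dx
3 e^{- 3 x}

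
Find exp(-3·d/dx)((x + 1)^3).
x^{3} - 6 x^{2} + 12 x - 8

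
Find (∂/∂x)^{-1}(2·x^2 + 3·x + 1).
\frac{2 x^{3}}{3} + \frac{3 x^{2}}{2} + x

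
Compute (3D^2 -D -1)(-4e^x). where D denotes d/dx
- 4 e^{x}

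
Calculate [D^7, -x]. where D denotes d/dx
-7D^{6}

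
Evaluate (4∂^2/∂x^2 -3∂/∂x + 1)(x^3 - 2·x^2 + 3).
x^{3} - 11 x^{2} + 36 x - 13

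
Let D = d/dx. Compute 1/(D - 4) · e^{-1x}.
- \frac{e^{- x}}{5}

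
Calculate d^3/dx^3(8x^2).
0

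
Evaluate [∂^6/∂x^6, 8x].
48\frac{d^{5}}{dx^{5}}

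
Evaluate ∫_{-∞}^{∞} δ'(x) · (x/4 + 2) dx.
- \frac{1}{4}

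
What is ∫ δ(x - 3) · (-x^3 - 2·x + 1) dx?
-32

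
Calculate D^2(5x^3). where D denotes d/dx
30 x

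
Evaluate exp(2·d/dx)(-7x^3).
- 7 x^{3} - 42 x^{2} - 84 x - 56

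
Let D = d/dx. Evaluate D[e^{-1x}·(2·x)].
2 \left(1 - x\right) e^{- x}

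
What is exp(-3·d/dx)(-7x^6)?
- 7 x^{6} + 126 x^{5} - 945 x^{4} + 3780 x^{3} - 8505 x^{2} + 10206 x - 5103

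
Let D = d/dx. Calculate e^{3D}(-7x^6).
- 7 x^{6} - 126 x^{5} - 945 x^{4} - 3780 x^{3} - 8505 x^{2} - 10206 x - 5103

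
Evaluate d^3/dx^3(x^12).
1320 x^{9}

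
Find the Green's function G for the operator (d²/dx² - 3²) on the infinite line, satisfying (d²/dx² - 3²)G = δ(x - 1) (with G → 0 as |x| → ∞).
-\frac{e^{-3|x - 1|}}{6}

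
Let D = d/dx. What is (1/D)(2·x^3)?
\frac{x^{4}}{2}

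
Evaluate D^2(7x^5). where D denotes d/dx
140 x^{3}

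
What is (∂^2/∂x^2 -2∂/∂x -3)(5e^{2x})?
- 15 e^{2 x}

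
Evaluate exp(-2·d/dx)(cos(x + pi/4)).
\cos{\left(x - 2 + \frac{\pi}{4} \right)}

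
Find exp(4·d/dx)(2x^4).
2 x^{4} + 32 x^{3} + 192 x^{2} + 512 x + 512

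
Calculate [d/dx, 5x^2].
10 x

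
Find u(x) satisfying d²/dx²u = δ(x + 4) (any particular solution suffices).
\frac{|x + 4|}{2}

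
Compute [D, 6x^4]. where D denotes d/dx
24 x^{3}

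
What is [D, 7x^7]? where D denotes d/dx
49 x^{6}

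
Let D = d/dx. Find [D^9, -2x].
-18D^{8}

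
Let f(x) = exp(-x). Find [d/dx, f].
- e^{- x}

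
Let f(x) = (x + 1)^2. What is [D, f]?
2 x + 2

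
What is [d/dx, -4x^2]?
- 8 x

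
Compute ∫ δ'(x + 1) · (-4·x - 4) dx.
4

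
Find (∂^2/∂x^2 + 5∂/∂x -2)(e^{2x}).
12 e^{2 x}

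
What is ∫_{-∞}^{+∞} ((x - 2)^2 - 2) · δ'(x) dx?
4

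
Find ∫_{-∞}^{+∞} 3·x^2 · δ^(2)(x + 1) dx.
6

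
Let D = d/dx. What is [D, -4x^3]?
- 12 x^{2}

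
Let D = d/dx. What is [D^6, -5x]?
-30D^{5}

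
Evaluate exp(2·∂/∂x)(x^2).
x^{2} + 4 x + 4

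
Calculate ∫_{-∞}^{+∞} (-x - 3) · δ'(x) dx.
1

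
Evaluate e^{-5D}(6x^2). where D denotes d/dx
6 x^{2} - 60 x + 150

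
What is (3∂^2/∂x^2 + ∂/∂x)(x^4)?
4 x^{2} \left(x + 9\right)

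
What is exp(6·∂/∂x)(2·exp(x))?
2 e^{x + 6}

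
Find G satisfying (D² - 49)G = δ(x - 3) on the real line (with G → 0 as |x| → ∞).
-\frac{e^{-7|x - 3|}}{14}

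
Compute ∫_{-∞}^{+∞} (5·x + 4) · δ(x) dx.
4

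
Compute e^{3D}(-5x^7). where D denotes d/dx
- 5 x^{7} - 105 x^{6} - 945 x^{5} - 4725 x^{4} - 14175 x^{3} - 25515 x^{2} - 25515 x - 10935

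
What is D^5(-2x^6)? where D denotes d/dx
- 1440 x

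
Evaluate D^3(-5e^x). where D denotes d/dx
- 5 e^{x}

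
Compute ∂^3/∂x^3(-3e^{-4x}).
192 e^{- 4 x}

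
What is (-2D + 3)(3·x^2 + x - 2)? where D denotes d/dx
9 x^{2} - 9 x - 8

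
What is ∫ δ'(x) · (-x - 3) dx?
1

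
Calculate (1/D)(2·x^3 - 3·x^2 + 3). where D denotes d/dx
\frac{x^{4}}{2} - x^{3} + 3 x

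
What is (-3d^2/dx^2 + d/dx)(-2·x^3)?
6 x \left(6 - x\right)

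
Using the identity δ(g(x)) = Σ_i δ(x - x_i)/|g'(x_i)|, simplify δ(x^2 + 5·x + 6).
\frac{\delta(x + 3) + \delta(x + 2)}{1}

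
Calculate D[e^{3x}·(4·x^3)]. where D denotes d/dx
12 x^{2} \left(x + 1\right) e^{3 x}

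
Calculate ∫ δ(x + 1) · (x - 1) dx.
-2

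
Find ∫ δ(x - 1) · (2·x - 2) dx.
0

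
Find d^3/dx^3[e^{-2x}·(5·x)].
20 \left(3 - 2 x\right) e^{- 2 x}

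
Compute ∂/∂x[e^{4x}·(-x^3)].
x^{2} \left(- 4 x - 3\right) e^{4 x}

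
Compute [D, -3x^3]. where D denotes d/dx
- 9 x^{2}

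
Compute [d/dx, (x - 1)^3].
3 \left(x - 1\right)^{2}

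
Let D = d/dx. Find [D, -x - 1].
-1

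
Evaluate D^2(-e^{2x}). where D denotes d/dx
- 4 e^{2 x}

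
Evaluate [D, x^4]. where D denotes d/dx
4 x^{3}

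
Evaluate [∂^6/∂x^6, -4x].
-24\frac{d^{5}}{dx^{5}}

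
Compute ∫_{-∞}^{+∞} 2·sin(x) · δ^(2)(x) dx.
0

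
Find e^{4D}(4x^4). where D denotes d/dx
4 x^{4} + 64 x^{3} + 384 x^{2} + 1024 x + 1024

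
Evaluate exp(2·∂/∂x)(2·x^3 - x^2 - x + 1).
2 x^{3} + 11 x^{2} + 19 x + 11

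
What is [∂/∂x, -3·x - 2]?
-3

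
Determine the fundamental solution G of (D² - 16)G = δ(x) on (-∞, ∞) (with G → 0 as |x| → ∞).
-\frac{e^{-4|x|}}{8}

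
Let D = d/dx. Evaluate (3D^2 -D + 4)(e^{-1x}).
8 e^{- x}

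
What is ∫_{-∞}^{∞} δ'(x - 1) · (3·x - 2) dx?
-3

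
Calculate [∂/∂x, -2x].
-2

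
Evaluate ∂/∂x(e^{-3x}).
- 3 e^{- 3 x}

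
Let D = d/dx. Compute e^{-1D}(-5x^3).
- 5 x^{3} + 15 x^{2} - 15 x + 5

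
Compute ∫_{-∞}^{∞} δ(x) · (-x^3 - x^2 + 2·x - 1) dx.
-1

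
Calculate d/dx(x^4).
4 x^{3}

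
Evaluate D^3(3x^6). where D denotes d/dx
360 x^{3}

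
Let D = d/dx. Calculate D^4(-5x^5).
- 600 x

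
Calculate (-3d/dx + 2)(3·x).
6 x - 9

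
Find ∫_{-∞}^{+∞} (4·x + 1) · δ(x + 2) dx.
-7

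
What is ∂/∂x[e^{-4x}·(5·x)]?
5 \left(1 - 4 x\right) e^{- 4 x}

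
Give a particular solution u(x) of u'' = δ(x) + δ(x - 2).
\frac{|x|}{2} + \frac{|x - 2|}{2}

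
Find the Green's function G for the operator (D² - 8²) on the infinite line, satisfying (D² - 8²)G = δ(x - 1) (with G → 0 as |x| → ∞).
-\frac{e^{-8|x - 1|}}{16}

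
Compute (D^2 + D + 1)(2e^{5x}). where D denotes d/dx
62 e^{5 x}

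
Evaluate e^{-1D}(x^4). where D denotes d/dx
x^{4} - 4 x^{3} + 6 x^{2} - 4 x + 1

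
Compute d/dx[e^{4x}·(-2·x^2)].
4 x \left(- 2 x - 1\right) e^{4 x}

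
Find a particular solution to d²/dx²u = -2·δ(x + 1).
-|x + 1|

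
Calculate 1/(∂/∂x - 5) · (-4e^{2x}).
\frac{4 e^{2 x}}{3}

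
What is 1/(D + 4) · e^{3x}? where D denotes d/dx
\frac{e^{3 x}}{7}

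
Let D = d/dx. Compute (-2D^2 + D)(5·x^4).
20 x^{2} \left(x - 6\right)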